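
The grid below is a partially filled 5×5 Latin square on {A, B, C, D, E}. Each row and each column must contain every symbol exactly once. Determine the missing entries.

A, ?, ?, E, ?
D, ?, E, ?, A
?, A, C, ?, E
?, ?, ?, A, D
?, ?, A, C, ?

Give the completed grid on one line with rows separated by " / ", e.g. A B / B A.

A B D E C / D C E B A / B A C D E / C E B A D / E D A C B

(r2,c4): row 2 has {A,D,E}; column 4 has {A,C,E}, so it must be B.
(r3,c1): row 3 has {A,C,E}; column 1 has {A,D}, so it must be B.
(r3,c4): row 3 has {A,B,C,E}; column 4 has {A,B,C,E}, so it must be D.
(r4,c3): row 4 has {A,D}; column 3 has {A,C,E}, so it must be B.
(r5,c1): row 5 has {A,C}; column 1 has {A,B,D}, so it must be E.
(r5,c5): row 5 has {A,C,E}; column 5 has {A,D,E}, so it must be B.
(r1,c3): row 1 has {A,E}; column 3 has {A,B,C,E}, so it must be D.
(r1,c5): row 1 has {A,D,E}; column 5 has {A,B,D,E}, so it must be C.
(r2,c2): row 2 has {A,B,D,E}; column 2 has {A}, so it must be C.
(r4,c1): row 4 has {A,B,D}; column 1 has {A,B,D,E}, so it must be C.
(r4,c2): row 4 has {A,B,C,D}; column 2 has {A,C}, so it must be E.
(r5,c2): row 5 has {A,B,C,E}; column 2 has {A,C,E}, so it must be D.
(r1,c2): row 1 has {A,C,D,E}; column 2 has {A,C,D,E}, so it must be B.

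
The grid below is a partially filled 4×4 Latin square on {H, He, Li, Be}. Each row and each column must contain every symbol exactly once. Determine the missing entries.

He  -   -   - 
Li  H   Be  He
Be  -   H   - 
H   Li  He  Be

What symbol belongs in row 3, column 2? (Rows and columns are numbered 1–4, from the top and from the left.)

He

row 1 has {He}; column 2 has {H,Li} — only Be is left for (r1,c2).
row 1 has {He,Be}; column 3 has {H,He,Be} — only Li is left for (r1,c3).
row 1 has {He,Li,Be}; column 4 has {He,Be} — only H is left for (r1,c4).
row 3 has {H,Be}; column 2 has {H,Li,Be} — only He is left for (r3,c2).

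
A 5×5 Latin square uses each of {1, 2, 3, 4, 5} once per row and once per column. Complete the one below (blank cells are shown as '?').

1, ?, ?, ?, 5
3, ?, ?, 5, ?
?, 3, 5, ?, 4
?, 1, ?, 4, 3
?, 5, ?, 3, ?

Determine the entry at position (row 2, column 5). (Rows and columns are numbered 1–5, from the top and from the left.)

1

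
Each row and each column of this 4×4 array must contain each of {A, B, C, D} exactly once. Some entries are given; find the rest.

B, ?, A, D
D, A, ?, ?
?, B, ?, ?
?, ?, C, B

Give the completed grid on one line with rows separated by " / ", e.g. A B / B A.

B C A D / D A B C / C B D A / A D C B

(r1,c2) = C
(r2,c3) = B
(r2,c4) = C
(r3,c3) = D
(r3,c4) = A
(r4,c1) = A
(r4,c2) = D
(r3,c1) = C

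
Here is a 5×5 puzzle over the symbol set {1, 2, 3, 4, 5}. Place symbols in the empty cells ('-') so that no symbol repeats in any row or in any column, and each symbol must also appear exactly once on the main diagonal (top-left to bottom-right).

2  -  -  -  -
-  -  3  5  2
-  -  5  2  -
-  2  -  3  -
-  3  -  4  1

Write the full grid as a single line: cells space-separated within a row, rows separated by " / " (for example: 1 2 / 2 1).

2 5 4 1 3 / 1 4 3 5 2 / 3 1 5 2 4 / 4 2 1 3 5 / 5 3 2 4 1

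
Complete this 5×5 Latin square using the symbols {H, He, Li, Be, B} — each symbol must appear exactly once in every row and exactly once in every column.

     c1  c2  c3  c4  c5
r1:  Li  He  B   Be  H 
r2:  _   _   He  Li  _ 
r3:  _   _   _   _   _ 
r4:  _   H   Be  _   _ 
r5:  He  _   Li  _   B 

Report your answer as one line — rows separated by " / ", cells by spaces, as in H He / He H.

Li He B Be H / H B He Li Be / Be Li H B He / B H Be He Li / He Be Li H B

(r2,c5) = Be
(r3,c3) = H
(r4,c1) = B
(r4,c4) = He
(r4,c5) = Li
(r5,c2) = Be
(r5,c4) = H
(r2,c1) = H
(r2,c2) = B
(r3,c1) = Be
(r3,c2) = Li
(r3,c4) = B
(r3,c5) = He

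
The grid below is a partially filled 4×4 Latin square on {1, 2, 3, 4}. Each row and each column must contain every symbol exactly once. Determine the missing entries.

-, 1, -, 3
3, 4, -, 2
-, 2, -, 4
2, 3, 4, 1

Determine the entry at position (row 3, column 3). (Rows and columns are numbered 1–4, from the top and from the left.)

At row 1, column 1: row 1 has {1,3}; column 1 has {2,3}; that leaves 4.
At row 1, column 3: row 1 has {1,3,4}; column 3 has {4}; that leaves 2.
At row 2, column 3: row 2 has {2,3,4}; column 3 has {2,4}; that leaves 1.
At row 3, column 1: row 3 has {2,4}; column 1 has {2,3,4}; that leaves 1.
At row 3, column 3: row 3 has {1,2,4}; column 3 has {1,2,4}; that leaves 3.

3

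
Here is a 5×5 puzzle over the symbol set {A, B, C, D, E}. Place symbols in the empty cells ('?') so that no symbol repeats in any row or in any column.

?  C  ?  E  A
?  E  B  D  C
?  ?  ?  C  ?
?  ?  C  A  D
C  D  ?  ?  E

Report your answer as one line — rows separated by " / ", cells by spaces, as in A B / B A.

(r1,c3) = D
(r2,c1) = A
(r3,c5) = B
(r4,c2) = B
(r5,c3) = A
(r5,c4) = B
(r1,c1) = B
(r3,c2) = A
(r3,c3) = E
(r4,c1) = E
(r3,c1) = D

B C D E A / A E B D C / D A E C B / E B C A D / C D A B E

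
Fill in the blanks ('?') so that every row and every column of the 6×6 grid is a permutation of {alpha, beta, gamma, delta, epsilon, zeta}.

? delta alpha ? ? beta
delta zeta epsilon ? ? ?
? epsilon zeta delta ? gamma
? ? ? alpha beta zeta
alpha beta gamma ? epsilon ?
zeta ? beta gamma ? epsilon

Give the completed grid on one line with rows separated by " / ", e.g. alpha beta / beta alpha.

gamma delta alpha epsilon zeta beta / delta zeta epsilon beta gamma alpha / beta epsilon zeta delta alpha gamma / epsilon gamma delta alpha beta zeta / alpha beta gamma zeta epsilon delta / zeta alpha beta gamma delta epsilon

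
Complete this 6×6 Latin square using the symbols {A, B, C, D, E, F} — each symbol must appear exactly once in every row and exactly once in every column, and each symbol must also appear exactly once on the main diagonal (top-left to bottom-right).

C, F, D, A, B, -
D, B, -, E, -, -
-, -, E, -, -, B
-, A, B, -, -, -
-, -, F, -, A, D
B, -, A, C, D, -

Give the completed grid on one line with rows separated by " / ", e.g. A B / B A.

Cell (r1,c6): row 1 has {A,B,C,D,F}; column 6 has {B,D} → E.
Cell (r2,c3): row 2 has {B,D,E}; column 3 has {A,B,D,E,F} → C.
Cell (r2,c5): row 2 has {B,C,D,E}; column 5 has {A,B,D} → F.
Cell (r2,c6): row 2 has {B,C,D,E,F}; column 6 has {B,D,E} → A.
Cell (r3,c5): row 3 has {B,E}; column 5 has {A,B,D,F} → C.
Cell (r4,c5): row 4 has {A,B}; column 5 has {A,B,C,D,F} → E.
Cell (r5,c1): row 5 has {A,D,F}; column 1 has {B,C,D} → E.
Cell (r5,c2): row 5 has {A,D,E,F}; column 2 has {A,B,F} → C.
Cell (r5,c4): row 5 has {A,C,D,E,F}; column 4 has {A,C,E} → B.
Cell (r6,c2): row 6 has {A,B,C,D}; column 2 has {A,B,C,F} → E.
Cell (r6,c6): row 6 has {A,B,C,D,E}; column 6 has {A,B,D,E}; the diagonal has {A,B,C,E} → F.
Cell (r3,c2): row 3 has {B,C,E}; column 2 has {A,B,C,E,F} → D.
Cell (r3,c4): row 3 has {B,C,D,E}; column 4 has {A,B,C,E} → F.
Cell (r4,c1): row 4 has {A,B,E}; column 1 has {B,C,D,E} → F.
Cell (r4,c4): row 4 has {A,B,E,F}; column 4 has {A,B,C,E,F}; the diagonal has {A,B,C,E,F} → D.
Cell (r4,c6): row 4 has {A,B,D,E,F}; column 6 has {A,B,D,E,F} → C.
Cell (r3,c1): row 3 has {B,C,D,E,F}; column 1 has {B,C,D,E,F} → A.

C F D A B E / D B C E F A / A D E F C B / F A B D E C / E C F B A D / B E A C D F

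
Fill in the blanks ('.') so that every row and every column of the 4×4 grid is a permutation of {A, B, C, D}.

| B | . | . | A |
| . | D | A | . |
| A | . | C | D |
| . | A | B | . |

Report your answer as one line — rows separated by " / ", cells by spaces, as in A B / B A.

B C D A / C D A B / A B C D / D A B C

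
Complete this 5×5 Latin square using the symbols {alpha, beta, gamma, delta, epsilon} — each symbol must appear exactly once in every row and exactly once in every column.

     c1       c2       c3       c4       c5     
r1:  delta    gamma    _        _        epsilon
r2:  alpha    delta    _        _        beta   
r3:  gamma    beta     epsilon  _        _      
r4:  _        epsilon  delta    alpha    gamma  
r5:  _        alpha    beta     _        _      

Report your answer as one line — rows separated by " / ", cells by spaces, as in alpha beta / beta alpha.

Cell (r1,c3): row 1 has {gamma,delta,epsilon}; column 3 has {beta,delta,epsilon} → alpha.
Cell (r1,c4): row 1 has {alpha,gamma,delta,epsilon}; column 4 has {alpha} → beta.
Cell (r2,c3): row 2 has {alpha,beta,delta}; column 3 has {alpha,beta,delta,epsilon} → gamma.
Cell (r2,c4): row 2 has {alpha,beta,gamma,delta}; column 4 has {alpha,beta} → epsilon.
Cell (r3,c4): row 3 has {beta,gamma,epsilon}; column 4 has {alpha,beta,epsilon} → delta.
Cell (r3,c5): row 3 has {beta,gamma,delta,epsilon}; column 5 has {beta,gamma,epsilon} → alpha.
Cell (r4,c1): row 4 has {alpha,gamma,delta,epsilon}; column 1 has {alpha,gamma,delta} → beta.
Cell (r5,c1): row 5 has {alpha,beta}; column 1 has {alpha,beta,gamma,delta} → epsilon.
Cell (r5,c4): row 5 has {alpha,beta,epsilon}; column 4 has {alpha,beta,delta,epsilon} → gamma.
Cell (r5,c5): row 5 has {alpha,beta,gamma,epsilon}; column 5 has {alpha,beta,gamma,epsilon} → delta.

delta gamma alpha beta epsilon / alpha delta gamma epsilon beta / gamma beta epsilon delta alpha / beta epsilon delta alpha gamma / epsilon alpha beta gamma delta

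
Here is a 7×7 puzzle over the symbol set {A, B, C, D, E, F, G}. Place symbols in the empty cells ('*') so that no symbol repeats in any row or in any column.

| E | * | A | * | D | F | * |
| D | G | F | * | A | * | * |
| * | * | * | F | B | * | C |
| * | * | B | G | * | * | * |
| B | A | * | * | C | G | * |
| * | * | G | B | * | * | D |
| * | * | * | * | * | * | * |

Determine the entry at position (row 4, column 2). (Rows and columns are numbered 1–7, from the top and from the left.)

(r1,c4): row 1 has {A,D,E,F}; column 4 has {B,F,G}, so it must be C.
(r2,c4): row 2 has {A,D,F,G}; column 4 has {B,C,F,G}, so it must be E.
(r2,c7): row 2 has {A,D,E,F,G}; column 7 has {C,D}, so it must be B.
(r5,c4): row 5 has {A,B,C,G}; column 4 has {B,C,E,F,G}, so it must be D.
(r7,c4): row 7 is empty so far; column 4 has {B,C,D,E,F,G}, so it must be A.
(r1,c2): row 1 has {A,C,D,E,F}; column 2 has {A,G}, so it must be B.
(r1,c7): row 1 has {A,B,C,D,E,F}; column 7 has {B,C,D}, so it must be G.
(r2,c6): row 2 has {A,B,D,E,F,G}; column 6 has {F,G}, so it must be C.
(r5,c3): row 5 has {A,B,C,D,G}; column 3 has {A,B,F,G}, so it must be E.
(r5,c7): row 5 has {A,B,C,D,E,G}; column 7 has {B,C,D,G}, so it must be F.
(r7,c7): row 7 has {A}; column 7 has {B,C,D,F,G}, so it must be E.
(r3,c3): row 3 has {B,C,F}; column 3 has {A,B,E,F,G}, so it must be D.
(r4,c7): row 4 has {B,G}; column 7 has {B,C,D,E,F,G}, so it must be A.
(r7,c3): row 7 has {A,E}; column 3 has {A,B,D,E,F,G}, so it must be C.
(r3,c2): row 3 has {B,C,D,F}; column 2 has {A,B,G}, so it must be E.
(r3,c6): row 3 has {B,C,D,E,F}; column 6 has {C,F,G}, so it must be A.
(r6,c6): row 6 has {B,D,G}; column 6 has {A,C,F,G}, so it must be E.
(r3,c1): row 3 has {A,B,C,D,E,F}; column 1 has {B,D,E}, so it must be G.
(r4,c6): row 4 has {A,B,G}; column 6 has {A,C,E,F,G}, so it must be D.
(r6,c5): row 6 has {B,D,E,G}; column 5 has {A,B,C,D}, so it must be F.
(r7,c1): row 7 has {A,C,E}; column 1 has {B,D,E,G}, so it must be F.
(r7,c2): row 7 has {A,C,E,F}; column 2 has {A,B,E,G}, so it must be D.
(r7,c5): row 7 has {A,C,D,E,F}; column 5 has {A,B,C,D,F}, so it must be G.
(r7,c6): row 7 has {A,C,D,E,F,G}; column 6 has {A,C,D,E,F,G}, so it must be B.
(r4,c1): row 4 has {A,B,D,G}; column 1 has {B,D,E,F,G}, so it must be C.
(r4,c2): row 4 has {A,B,C,D,G}; column 2 has {A,B,D,E,G}, so it must be F.

F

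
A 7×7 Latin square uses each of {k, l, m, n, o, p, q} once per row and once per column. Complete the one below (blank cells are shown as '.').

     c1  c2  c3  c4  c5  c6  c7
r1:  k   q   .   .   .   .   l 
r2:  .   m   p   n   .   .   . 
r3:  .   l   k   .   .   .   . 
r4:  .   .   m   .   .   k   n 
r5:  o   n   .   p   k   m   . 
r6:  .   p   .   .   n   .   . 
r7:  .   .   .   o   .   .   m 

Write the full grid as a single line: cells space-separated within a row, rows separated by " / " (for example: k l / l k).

Cell (r1,c4): row 1 has {k,l,q}; column 4 has {n,o,p} → m.
Cell (r3,c4): row 3 has {k,l}; column 4 has {m,n,o,p} → q.
Cell (r4,c2): row 4 has {k,m,n}; column 2 has {l,m,n,p,q} → o.
Cell (r4,c4): row 4 has {k,m,n,o}; column 4 has {m,n,o,p,q} → l.
Cell (r5,c7): row 5 has {k,m,n,o,p}; column 7 has {l,m,n} → q.
Cell (r6,c4): row 6 has {n,p}; column 4 has {l,m,n,o,p,q} → k.
Cell (r6,c7): row 6 has {k,n,p}; column 7 has {l,m,n,q} → o.
Cell (r7,c2): row 7 has {m,o}; column 2 has {l,m,n,o,p,q} → k.
Cell (r2,c7): row 2 has {m,n,p}; column 7 has {l,m,n,o,q} → k.
Cell (r3,c7): row 3 has {k,l,q}; column 7 has {k,l,m,n,o,q} → p.
Cell (r5,c3): row 5 has {k,m,n,o,p,q}; column 3 has {k,m,p} → l.
Cell (r6,c3): row 6 has {k,n,o,p}; column 3 has {k,l,m,p} → q.
Cell (r6,c6): row 6 has {k,n,o,p,q}; column 6 has {k,m} → l.
Cell (r7,c3): row 7 has {k,m,o}; column 3 has {k,l,m,p,q} → n.
Cell (r1,c3): row 1 has {k,l,m,q}; column 3 has {k,l,m,n,p,q} → o.
Cell (r1,c5): row 1 has {k,l,m,o,q}; column 5 has {k,n} → p.
Cell (r1,c6): row 1 has {k,l,m,o,p,q}; column 6 has {k,l,m} → n.
Cell (r3,c6): row 3 has {k,l,p,q}; column 6 has {k,l,m,n} → o.
Cell (r4,c5): row 4 has {k,l,m,n,o}; column 5 has {k,n,p} → q.
Cell (r6,c1): row 6 has {k,l,n,o,p,q}; column 1 has {k,o} → m.
Cell (r7,c5): row 7 has {k,m,n,o}; column 5 has {k,n,p,q} → l.
Cell (r2,c5): row 2 has {k,m,n,p}; column 5 has {k,l,n,p,q} → o.
Cell (r2,c6): row 2 has {k,m,n,o,p}; column 6 has {k,l,m,n,o} → q.
Cell (r3,c1): row 3 has {k,l,o,p,q}; column 1 has {k,m,o} → n.
Cell (r3,c5): row 3 has {k,l,n,o,p,q}; column 5 has {k,l,n,o,p,q} → m.
Cell (r4,c1): row 4 has {k,l,m,n,o,q}; column 1 has {k,m,n,o} → p.
Cell (r7,c1): row 7 has {k,l,m,n,o}; column 1 has {k,m,n,o,p} → q.
Cell (r7,c6): row 7 has {k,l,m,n,o,q}; column 6 has {k,l,m,n,o,q} → p.
Cell (r2,c1): row 2 has {k,m,n,o,p,q}; column 1 has {k,m,n,o,p,q} → l.

k q o m p n l / l m p n o q k / n l k q m o p / p o m l q k n / o n l p k m q / m p q k n l o / q k n o l p m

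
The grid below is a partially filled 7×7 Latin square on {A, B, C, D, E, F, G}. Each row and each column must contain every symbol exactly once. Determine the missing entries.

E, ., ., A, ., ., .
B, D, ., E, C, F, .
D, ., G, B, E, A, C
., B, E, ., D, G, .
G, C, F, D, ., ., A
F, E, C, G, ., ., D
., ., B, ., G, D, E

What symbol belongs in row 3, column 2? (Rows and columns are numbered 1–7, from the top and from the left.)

F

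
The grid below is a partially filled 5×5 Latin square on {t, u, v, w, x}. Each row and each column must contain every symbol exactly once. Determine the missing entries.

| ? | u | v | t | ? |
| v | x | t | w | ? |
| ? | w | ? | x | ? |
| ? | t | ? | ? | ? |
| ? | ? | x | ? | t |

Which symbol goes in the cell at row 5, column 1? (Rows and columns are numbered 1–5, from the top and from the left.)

w

Cell (r2,c5): row 2 has {t,v,w,x}; column 5 has {t} → u.
Cell (r3,c3): row 3 has {w,x}; column 3 has {t,v,x} → u.
Cell (r3,c5): row 3 has {u,w,x}; column 5 has {t,u} → v.
Cell (r4,c3): row 4 has {t}; column 3 has {t,u,v,x} → w.
Cell (r4,c5): row 4 has {t,w}; column 5 has {t,u,v} → x.
Cell (r5,c2): row 5 has {t,x}; column 2 has {t,u,w,x} → v.
Cell (r5,c4): row 5 has {t,v,x}; column 4 has {t,w,x} → u.
Cell (r1,c5): row 1 has {t,u,v}; column 5 has {t,u,v,x} → w.
Cell (r3,c1): row 3 has {u,v,w,x}; column 1 has {v} → t.
Cell (r4,c1): row 4 has {t,w,x}; column 1 has {t,v} → u.
Cell (r4,c4): row 4 has {t,u,w,x}; column 4 has {t,u,w,x} → v.
Cell (r5,c1): row 5 has {t,u,v,x}; column 1 has {t,u,v} → w.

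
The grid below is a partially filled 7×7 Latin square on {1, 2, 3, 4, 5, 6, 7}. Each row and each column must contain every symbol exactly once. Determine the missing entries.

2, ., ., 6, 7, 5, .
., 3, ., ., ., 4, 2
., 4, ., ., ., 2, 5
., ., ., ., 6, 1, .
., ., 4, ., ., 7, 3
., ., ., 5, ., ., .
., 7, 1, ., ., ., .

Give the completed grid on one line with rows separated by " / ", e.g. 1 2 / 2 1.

2 1 3 6 7 5 4 / 6 3 5 7 1 4 2 / 7 4 6 1 3 2 5 / 4 5 2 3 6 1 7 / 1 6 4 2 5 7 3 / 3 2 7 5 4 6 1 / 5 7 1 4 2 3 6

(r1,c2) = 1
(r1,c3) = 3
(r1,c7) = 4
(r4,c7) = 7
(r7,c7) = 6
(r6,c7) = 1
(r7,c6) = 3
(r6,c6) = 6
(r6,c2) = 2
(r6,c3) = 7
(r3,c3) = 6
(r4,c2) = 5
(r4,c3) = 2
(r5,c2) = 6
(r2,c3) = 5
(r2,c5) = 1
(r3,c5) = 3
(r6,c5) = 4
(r2,c4) = 7
(r3,c4) = 1
(r5,c4) = 2
(r5,c5) = 5
(r6,c1) = 3
(r7,c4) = 4
(r7,c5) = 2
(r2,c1) = 6
(r3,c1) = 7
(r4,c1) = 4
(r4,c4) = 3
(r5,c1) = 1
(r7,c1) = 5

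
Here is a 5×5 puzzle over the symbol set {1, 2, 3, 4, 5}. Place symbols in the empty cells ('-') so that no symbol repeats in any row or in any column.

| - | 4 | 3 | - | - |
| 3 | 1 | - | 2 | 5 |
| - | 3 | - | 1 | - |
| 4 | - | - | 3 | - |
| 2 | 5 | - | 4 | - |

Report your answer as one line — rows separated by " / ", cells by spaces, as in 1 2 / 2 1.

1 4 3 5 2 / 3 1 4 2 5 / 5 3 2 1 4 / 4 2 5 3 1 / 2 5 1 4 3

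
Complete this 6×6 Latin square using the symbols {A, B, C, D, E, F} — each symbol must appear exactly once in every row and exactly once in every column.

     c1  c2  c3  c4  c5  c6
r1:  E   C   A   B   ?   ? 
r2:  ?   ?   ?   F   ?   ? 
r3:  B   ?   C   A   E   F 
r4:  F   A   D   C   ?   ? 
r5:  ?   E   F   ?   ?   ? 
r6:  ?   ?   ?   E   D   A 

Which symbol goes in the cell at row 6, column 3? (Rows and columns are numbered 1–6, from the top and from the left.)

B

At row 1, column 5: row 1 has {A,B,C,E}; column 5 has {D,E}; that leaves F.
At row 1, column 6: row 1 has {A,B,C,E,F}; column 6 has {A,F}; that leaves D.
At row 3, column 2: row 3 has {A,B,C,E,F}; column 2 has {A,C,E}; that leaves D.
At row 4, column 5: row 4 has {A,C,D,F}; column 5 has {D,E,F}; that leaves B.
At row 4, column 6: row 4 has {A,B,C,D,F}; column 6 has {A,D,F}; that leaves E.
At row 5, column 4: row 5 has {E,F}; column 4 has {A,B,C,E,F}; that leaves D.
At row 6, column 1: row 6 has {A,D,E}; column 1 has {B,E,F}; that leaves C.
At row 6, column 3: row 6 has {A,C,D,E}; column 3 has {A,C,D,F}; that leaves B.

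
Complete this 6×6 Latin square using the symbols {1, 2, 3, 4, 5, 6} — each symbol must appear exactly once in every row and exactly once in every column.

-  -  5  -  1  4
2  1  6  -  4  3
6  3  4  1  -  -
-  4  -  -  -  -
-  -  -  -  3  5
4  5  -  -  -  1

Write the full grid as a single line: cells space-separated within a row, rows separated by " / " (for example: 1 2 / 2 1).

(r1,c1): row 1 has {1,4,5}; column 1 has {2,4,6}, so it must be 3.
(r2,c4): row 2 has {1,2,3,4,6}; column 4 has {1}, so it must be 5.
(r3,c6): row 3 has {1,3,4,6}; column 6 has {1,3,4,5}, so it must be 2.
(r4,c6): row 4 has {4}; column 6 has {1,2,3,4,5}, so it must be 6.
(r5,c1): row 5 has {3,5}; column 1 has {2,3,4,6}, so it must be 1.
(r5,c3): row 5 has {1,3,5}; column 3 has {4,5,6}, so it must be 2.
(r6,c3): row 6 has {1,4,5}; column 3 has {2,4,5,6}, so it must be 3.
(r3,c5): row 3 has {1,2,3,4,6}; column 5 has {1,3,4}, so it must be 5.
(r4,c1): row 4 has {4,6}; column 1 has {1,2,3,4,6}, so it must be 5.
(r4,c3): row 4 has {4,5,6}; column 3 has {2,3,4,5,6}, so it must be 1.
(r4,c5): row 4 has {1,4,5,6}; column 5 has {1,3,4,5}, so it must be 2.
(r5,c2): row 5 has {1,2,3,5}; column 2 has {1,3,4,5}, so it must be 6.
(r5,c4): row 5 has {1,2,3,5,6}; column 4 has {1,5}, so it must be 4.
(r6,c5): row 6 has {1,3,4,5}; column 5 has {1,2,3,4,5}, so it must be 6.
(r1,c2): row 1 has {1,3,4,5}; column 2 has {1,3,4,5,6}, so it must be 2.
(r1,c4): row 1 has {1,2,3,4,5}; column 4 has {1,4,5}, so it must be 6.
(r4,c4): row 4 has {1,2,4,5,6}; column 4 has {1,4,5,6}, so it must be 3.
(r6,c4): row 6 has {1,3,4,5,6}; column 4 has {1,3,4,5,6}, so it must be 2.

3 2 5 6 1 4 / 2 1 6 5 4 3 / 6 3 4 1 5 2 / 5 4 1 3 2 6 / 1 6 2 4 3 5 / 4 5 3 2 6 1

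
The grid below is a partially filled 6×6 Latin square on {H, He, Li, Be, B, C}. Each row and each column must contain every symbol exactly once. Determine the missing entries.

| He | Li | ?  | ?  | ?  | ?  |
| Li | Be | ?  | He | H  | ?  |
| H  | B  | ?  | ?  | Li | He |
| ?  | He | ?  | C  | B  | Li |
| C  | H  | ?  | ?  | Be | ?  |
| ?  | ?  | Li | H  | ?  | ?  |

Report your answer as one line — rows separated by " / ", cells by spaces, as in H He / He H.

He Li Be B C H / Li Be B He H C / H B C Be Li He / Be He H C B Li / C H He Li Be B / B C Li H He Be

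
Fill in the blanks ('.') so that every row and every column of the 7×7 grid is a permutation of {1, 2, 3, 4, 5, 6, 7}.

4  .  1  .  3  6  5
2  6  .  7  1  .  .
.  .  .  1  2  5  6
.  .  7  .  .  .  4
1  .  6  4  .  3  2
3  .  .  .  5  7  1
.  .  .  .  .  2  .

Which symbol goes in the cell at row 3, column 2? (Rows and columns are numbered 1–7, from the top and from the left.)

3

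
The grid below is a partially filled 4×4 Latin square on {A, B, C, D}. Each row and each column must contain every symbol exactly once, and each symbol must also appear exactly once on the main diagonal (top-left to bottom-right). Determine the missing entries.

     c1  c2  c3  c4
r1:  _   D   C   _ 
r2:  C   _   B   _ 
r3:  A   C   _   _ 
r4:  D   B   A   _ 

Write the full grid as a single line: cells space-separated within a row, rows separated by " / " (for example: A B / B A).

Cell (r1,c1): row 1 has {C,D}; column 1 has {A,C,D}; the diagonal is empty so far → B.
Cell (r1,c4): row 1 has {B,C,D}; column 4 is empty so far → A.
Cell (r2,c2): row 2 has {B,C}; column 2 has {B,C,D}; the diagonal has {B} → A.
Cell (r2,c4): row 2 has {A,B,C}; column 4 has {A} → D.
Cell (r3,c3): row 3 has {A,C}; column 3 has {A,B,C}; the diagonal has {A,B} → D.
Cell (r3,c4): row 3 has {A,C,D}; column 4 has {A,D} → B.
Cell (r4,c4): row 4 has {A,B,D}; column 4 has {A,B,D}; the diagonal has {A,B,D} → C.

B D C A / C A B D / A C D B / D B A C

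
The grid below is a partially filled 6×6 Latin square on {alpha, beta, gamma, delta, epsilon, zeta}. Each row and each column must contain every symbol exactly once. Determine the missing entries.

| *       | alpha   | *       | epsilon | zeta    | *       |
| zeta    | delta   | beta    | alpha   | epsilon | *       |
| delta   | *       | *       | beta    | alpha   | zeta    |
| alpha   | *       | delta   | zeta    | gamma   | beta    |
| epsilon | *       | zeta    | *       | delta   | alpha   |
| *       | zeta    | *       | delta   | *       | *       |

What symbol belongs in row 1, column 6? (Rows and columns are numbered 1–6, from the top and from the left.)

delta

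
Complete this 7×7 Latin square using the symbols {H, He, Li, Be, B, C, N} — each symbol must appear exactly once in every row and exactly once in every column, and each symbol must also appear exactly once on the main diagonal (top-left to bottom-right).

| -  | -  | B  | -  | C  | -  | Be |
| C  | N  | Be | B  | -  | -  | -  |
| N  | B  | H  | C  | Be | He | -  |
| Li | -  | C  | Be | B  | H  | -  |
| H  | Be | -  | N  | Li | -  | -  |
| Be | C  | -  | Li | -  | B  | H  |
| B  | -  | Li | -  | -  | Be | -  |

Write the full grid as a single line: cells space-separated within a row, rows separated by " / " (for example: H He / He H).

He Li B H C N Be / C N Be B H Li He / N B H C Be He Li / Li He C Be B H N / H Be He N Li C B / Be C N Li He B H / B H Li He N Be C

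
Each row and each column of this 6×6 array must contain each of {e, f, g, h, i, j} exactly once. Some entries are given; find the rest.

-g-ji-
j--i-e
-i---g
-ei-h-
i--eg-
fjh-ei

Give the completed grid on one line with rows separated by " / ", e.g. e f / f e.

h g e j i f / j h g i f e / e i f h j g / g e i f h j / i f j e g h / f j h g e i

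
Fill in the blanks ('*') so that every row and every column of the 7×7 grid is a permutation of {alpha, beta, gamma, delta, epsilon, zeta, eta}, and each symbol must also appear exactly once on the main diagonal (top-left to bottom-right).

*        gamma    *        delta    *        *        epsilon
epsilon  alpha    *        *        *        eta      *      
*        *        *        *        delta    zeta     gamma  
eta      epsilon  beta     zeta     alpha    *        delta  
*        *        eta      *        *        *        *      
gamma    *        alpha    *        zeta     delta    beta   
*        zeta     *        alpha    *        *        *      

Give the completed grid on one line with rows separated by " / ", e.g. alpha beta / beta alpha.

beta gamma zeta delta eta alpha epsilon / epsilon alpha delta gamma beta eta zeta / alpha beta epsilon eta delta zeta gamma / eta epsilon beta zeta alpha gamma delta / zeta delta eta beta gamma epsilon alpha / gamma eta alpha epsilon zeta delta beta / delta zeta gamma alpha epsilon beta eta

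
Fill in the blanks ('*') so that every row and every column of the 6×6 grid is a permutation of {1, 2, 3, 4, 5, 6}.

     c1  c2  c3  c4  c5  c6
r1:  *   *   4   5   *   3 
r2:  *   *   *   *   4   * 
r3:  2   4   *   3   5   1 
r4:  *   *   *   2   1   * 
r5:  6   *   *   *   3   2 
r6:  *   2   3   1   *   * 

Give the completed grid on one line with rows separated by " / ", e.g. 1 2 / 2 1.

1 6 4 5 2 3 / 3 1 2 6 4 5 / 2 4 6 3 5 1 / 4 3 5 2 1 6 / 6 5 1 4 3 2 / 5 2 3 1 6 4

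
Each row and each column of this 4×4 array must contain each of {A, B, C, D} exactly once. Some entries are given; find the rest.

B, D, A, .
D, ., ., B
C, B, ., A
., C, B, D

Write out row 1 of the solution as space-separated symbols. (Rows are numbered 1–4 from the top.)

B D A C

At row 1, column 4: row 1 has {A,B,D}; column 4 has {A,B,D}; that leaves C.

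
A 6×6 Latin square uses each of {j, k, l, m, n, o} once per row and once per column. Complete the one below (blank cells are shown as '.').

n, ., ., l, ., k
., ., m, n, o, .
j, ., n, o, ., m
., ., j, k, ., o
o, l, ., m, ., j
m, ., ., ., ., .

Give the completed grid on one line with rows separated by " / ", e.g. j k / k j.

n m o l j k / k j m n o l / j k n o l m / l n j k m o / o l k m n j / m o l j k n

(r1,c3) = o
(r2,c6) = l
(r3,c2) = k
(r3,c5) = l
(r4,c1) = l
(r5,c3) = k
(r5,c5) = n
(r6,c3) = l
(r6,c4) = j
(r6,c5) = k
(r6,c6) = n
(r2,c1) = k
(r2,c2) = j
(r4,c5) = m
(r6,c2) = o
(r1,c2) = m
(r1,c5) = j
(r4,c2) = n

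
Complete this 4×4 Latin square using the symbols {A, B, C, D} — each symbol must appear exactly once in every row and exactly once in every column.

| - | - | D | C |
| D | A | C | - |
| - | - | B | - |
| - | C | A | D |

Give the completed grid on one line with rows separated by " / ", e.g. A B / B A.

A B D C / D A C B / C D B A / B C A D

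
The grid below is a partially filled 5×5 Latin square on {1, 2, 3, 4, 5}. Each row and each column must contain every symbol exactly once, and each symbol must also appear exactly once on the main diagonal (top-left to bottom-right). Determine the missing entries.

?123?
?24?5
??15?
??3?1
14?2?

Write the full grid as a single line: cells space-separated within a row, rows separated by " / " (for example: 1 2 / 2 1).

row 1 has {1,2,3}; column 5 has {1,5} — only 4 is left for (r1,c5).
row 2 has {2,4,5}; column 1 has {1} — only 3 is left for (r2,c1).
row 2 has {2,3,4,5}; column 4 has {2,3,5} — only 1 is left for (r2,c4).
row 3 has {1,5}; column 2 has {1,2,4} — only 3 is left for (r3,c2).
row 3 has {1,3,5}; column 5 has {1,4,5} — only 2 is left for (r3,c5).
row 4 has {1,3}; column 2 has {1,2,3,4} — only 5 is left for (r4,c2).
row 4 has {1,3,5}; column 4 has {1,2,3,5}; the diagonal has {1,2} — only 4 is left for (r4,c4).
row 5 has {1,2,4}; column 3 has {1,2,3,4} — only 5 is left for (r5,c3).
row 5 has {1,2,4,5}; column 5 has {1,2,4,5}; the diagonal has {1,2,4} — only 3 is left for (r5,c5).
row 1 has {1,2,3,4}; column 1 has {1,3}; the diagonal has {1,2,3,4} — only 5 is left for (r1,c1).
row 3 has {1,2,3,5}; column 1 has {1,3,5} — only 4 is left for (r3,c1).
row 4 has {1,3,4,5}; column 1 has {1,3,4,5} — only 2 is left for (r4,c1).

5 1 2 3 4 / 3 2 4 1 5 / 4 3 1 5 2 / 2 5 3 4 1 / 1 4 5 2 3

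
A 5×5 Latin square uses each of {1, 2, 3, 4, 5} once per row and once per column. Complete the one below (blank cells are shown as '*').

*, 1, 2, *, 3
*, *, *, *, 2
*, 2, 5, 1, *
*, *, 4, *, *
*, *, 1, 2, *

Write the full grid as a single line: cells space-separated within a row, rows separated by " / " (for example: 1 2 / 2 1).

(r2,c3): row 2 has {2}; column 3 has {1,2,4,5}, so it must be 3.
(r3,c5): row 3 has {1,2,5}; column 5 has {2,3}, so it must be 4.
(r5,c5): row 5 has {1,2}; column 5 has {2,3,4}, so it must be 5.
(r3,c1): row 3 has {1,2,4,5}; column 1 is empty so far, so it must be 3.
(r4,c5): row 4 has {4}; column 5 has {2,3,4,5}, so it must be 1.
(r5,c1): row 5 has {1,2,5}; column 1 has {3}, so it must be 4.
(r5,c2): row 5 has {1,2,4,5}; column 2 has {1,2}, so it must be 3.
(r1,c1): row 1 has {1,2,3}; column 1 has {3,4}, so it must be 5.
(r1,c4): row 1 has {1,2,3,5}; column 4 has {1,2}, so it must be 4.
(r2,c1): row 2 has {2,3}; column 1 has {3,4,5}, so it must be 1.
(r2,c4): row 2 has {1,2,3}; column 4 has {1,2,4}, so it must be 5.
(r4,c1): row 4 has {1,4}; column 1 has {1,3,4,5}, so it must be 2.
(r4,c2): row 4 has {1,2,4}; column 2 has {1,2,3}, so it must be 5.
(r4,c4): row 4 has {1,2,4,5}; column 4 has {1,2,4,5}, so it must be 3.
(r2,c2): row 2 has {1,2,3,5}; column 2 has {1,2,3,5}, so it must be 4.

5 1 2 4 3 / 1 4 3 5 2 / 3 2 5 1 4 / 2 5 4 3 1 / 4 3 1 2 5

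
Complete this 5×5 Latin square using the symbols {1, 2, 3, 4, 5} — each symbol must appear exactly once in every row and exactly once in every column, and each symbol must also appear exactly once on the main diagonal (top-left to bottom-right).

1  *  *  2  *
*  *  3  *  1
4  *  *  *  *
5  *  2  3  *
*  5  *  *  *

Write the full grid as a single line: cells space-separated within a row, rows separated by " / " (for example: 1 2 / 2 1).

1 3 4 2 5 / 2 4 3 5 1 / 4 2 5 1 3 / 5 1 2 3 4 / 3 5 1 4 2

At row 2, column 1: row 2 has {1,3}; column 1 has {1,4,5}; that leaves 2.
At row 2, column 2: row 2 has {1,2,3}; column 2 has {5}; the diagonal has {1,3}; that leaves 4.
At row 2, column 4: row 2 has {1,2,3,4}; column 4 has {2,3}; that leaves 5.
At row 3, column 3: row 3 has {4}; column 3 has {2,3}; the diagonal has {1,3,4}; that leaves 5.
At row 3, column 4: row 3 has {4,5}; column 4 has {2,3,5}; that leaves 1.
At row 4, column 2: row 4 has {2,3,5}; column 2 has {4,5}; that leaves 1.
At row 4, column 5: row 4 has {1,2,3,5}; column 5 has {1}; that leaves 4.
At row 5, column 1: row 5 has {5}; column 1 has {1,2,4,5}; that leaves 3.
At row 5, column 4: row 5 has {3,5}; column 4 has {1,2,3,5}; that leaves 4.
At row 5, column 5: row 5 has {3,4,5}; column 5 has {1,4}; the diagonal has {1,3,4,5}; that leaves 2.
At row 1, column 2: row 1 has {1,2}; column 2 has {1,4,5}; that leaves 3.
At row 1, column 3: row 1 has {1,2,3}; column 3 has {2,3,5}; that leaves 4.
At row 1, column 5: row 1 has {1,2,3,4}; column 5 has {1,2,4}; that leaves 5.
At row 3, column 2: row 3 has {1,4,5}; column 2 has {1,3,4,5}; that leaves 2.
At row 3, column 5: row 3 has {1,2,4,5}; column 5 has {1,2,4,5}; that leaves 3.
At row 5, column 3: row 5 has {2,3,4,5}; column 3 has {2,3,4,5}; that leaves 1.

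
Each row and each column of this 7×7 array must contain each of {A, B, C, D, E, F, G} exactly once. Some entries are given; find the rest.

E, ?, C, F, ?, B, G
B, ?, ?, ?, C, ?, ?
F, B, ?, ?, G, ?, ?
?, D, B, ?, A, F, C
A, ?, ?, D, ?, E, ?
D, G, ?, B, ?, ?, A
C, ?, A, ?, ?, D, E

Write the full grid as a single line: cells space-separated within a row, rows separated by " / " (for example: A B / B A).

E A C F D B G / B E D A C G F / F B E C G A D / G D B E A F C / A C G D F E B / D G F B E C A / C F A G B D E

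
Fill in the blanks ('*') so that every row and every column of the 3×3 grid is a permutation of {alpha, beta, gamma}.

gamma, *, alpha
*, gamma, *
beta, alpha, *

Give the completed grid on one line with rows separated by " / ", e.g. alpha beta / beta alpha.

gamma beta alpha / alpha gamma beta / beta alpha gamma

(r1,c2) = beta
(r2,c1) = alpha
(r2,c3) = beta
(r3,c3) = gamma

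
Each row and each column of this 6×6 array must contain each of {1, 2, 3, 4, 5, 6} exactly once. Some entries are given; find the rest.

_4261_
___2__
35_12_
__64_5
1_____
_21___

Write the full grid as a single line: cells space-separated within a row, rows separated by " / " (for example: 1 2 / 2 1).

5 4 2 6 1 3 / 4 3 5 2 6 1 / 3 5 4 1 2 6 / 2 1 6 4 3 5 / 1 6 3 5 4 2 / 6 2 1 3 5 4

Cell (r1,c1): row 1 has {1,2,4,6}; column 1 has {1,3} → 5.
Cell (r1,c6): row 1 has {1,2,4,5,6}; column 6 has {5} → 3.
Cell (r3,c3): row 3 has {1,2,3,5}; column 3 has {1,2,6} → 4.
Cell (r3,c6): row 3 has {1,2,3,4,5}; column 6 has {3,5} → 6.
Cell (r4,c1): row 4 has {4,5,6}; column 1 has {1,3,5} → 2.
Cell (r4,c5): row 4 has {2,4,5,6}; column 5 has {1,2} → 3.
Cell (r6,c6): row 6 has {1,2}; column 6 has {3,5,6} → 4.
Cell (r2,c6): row 2 has {2}; column 6 has {3,4,5,6} → 1.
Cell (r4,c2): row 4 has {2,3,4,5,6}; column 2 has {2,4,5} → 1.
Cell (r5,c6): row 5 has {1}; column 6 has {1,3,4,5,6} → 2.
Cell (r6,c1): row 6 has {1,2,4}; column 1 has {1,2,3,5} → 6.
Cell (r6,c5): row 6 has {1,2,4,6}; column 5 has {1,2,3} → 5.
Cell (r2,c1): row 2 has {1,2}; column 1 has {1,2,3,5,6} → 4.
Cell (r2,c5): row 2 has {1,2,4}; column 5 has {1,2,3,5} → 6.
Cell (r5,c5): row 5 has {1,2}; column 5 has {1,2,3,5,6} → 4.
Cell (r6,c4): row 6 has {1,2,4,5,6}; column 4 has {1,2,4,6} → 3.
Cell (r2,c2): row 2 has {1,2,4,6}; column 2 has {1,2,4,5} → 3.
Cell (r2,c3): row 2 has {1,2,3,4,6}; column 3 has {1,2,4,6} → 5.
Cell (r5,c2): row 5 has {1,2,4}; column 2 has {1,2,3,4,5} → 6.
Cell (r5,c3): row 5 has {1,2,4,6}; column 3 has {1,2,4,5,6} → 3.
Cell (r5,c4): row 5 has {1,2,3,4,6}; column 4 has {1,2,3,4,6} → 5.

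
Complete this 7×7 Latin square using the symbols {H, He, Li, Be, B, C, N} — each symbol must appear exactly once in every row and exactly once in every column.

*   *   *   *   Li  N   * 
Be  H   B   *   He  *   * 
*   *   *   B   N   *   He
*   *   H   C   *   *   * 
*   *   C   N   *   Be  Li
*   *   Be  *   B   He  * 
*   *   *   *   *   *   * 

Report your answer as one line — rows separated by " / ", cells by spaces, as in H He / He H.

B C He Be Li N H / Be H B Li He C N / C Be Li B N H He / N He H C Be Li B / He B C N H Be Li / Li N Be H B He C / H Li N He C B Be

(r1,c3) = He
(r2,c4) = Li
(r2,c6) = C
(r2,c7) = N
(r3,c3) = Li
(r3,c6) = H
(r4,c5) = Be
(r4,c7) = B
(r5,c5) = H
(r6,c4) = H
(r6,c7) = C
(r7,c3) = N
(r7,c5) = C
(r1,c4) = Be
(r1,c7) = H
(r3,c1) = C
(r3,c2) = Be
(r4,c6) = Li
(r7,c4) = He
(r7,c6) = B
(r7,c7) = Be
(r1,c1) = B
(r1,c2) = C
(r5,c1) = He
(r5,c2) = B
(r7,c2) = Li
(r4,c1) = N
(r4,c2) = He
(r6,c1) = Li
(r6,c2) = N
(r7,c1) = H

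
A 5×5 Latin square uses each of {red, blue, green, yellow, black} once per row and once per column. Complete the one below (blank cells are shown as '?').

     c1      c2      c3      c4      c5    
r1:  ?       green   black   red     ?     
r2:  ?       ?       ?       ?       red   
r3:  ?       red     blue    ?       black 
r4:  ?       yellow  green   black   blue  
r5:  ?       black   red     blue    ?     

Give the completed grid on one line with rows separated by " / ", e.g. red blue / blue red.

blue green black red yellow / black blue yellow green red / green red blue yellow black / red yellow green black blue / yellow black red blue green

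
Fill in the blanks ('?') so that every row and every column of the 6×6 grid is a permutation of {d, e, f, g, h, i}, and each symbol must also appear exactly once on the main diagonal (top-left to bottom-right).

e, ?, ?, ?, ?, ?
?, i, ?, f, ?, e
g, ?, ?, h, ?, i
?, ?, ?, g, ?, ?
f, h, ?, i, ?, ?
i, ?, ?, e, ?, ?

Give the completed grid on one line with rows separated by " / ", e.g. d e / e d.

(r1,c4) = d
(r5,c5) = d
(r5,c6) = g
(r3,c3) = f
(r3,c5) = e
(r5,c3) = e
(r6,c6) = h
(r1,c6) = f
(r3,c2) = d
(r4,c6) = d
(r1,c2) = g
(r4,c1) = h
(r4,c3) = i
(r4,c5) = f
(r6,c2) = f
(r6,c5) = g
(r1,c3) = h
(r1,c5) = i
(r2,c1) = d
(r2,c3) = g
(r2,c5) = h
(r4,c2) = e
(r6,c3) = d

e g h d i f / d i g f h e / g d f h e i / h e i g f d / f h e i d g / i f d e g h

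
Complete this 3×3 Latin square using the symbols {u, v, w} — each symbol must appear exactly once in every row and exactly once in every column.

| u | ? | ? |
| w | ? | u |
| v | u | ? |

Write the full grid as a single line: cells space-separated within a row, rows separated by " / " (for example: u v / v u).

(r2,c2) = v
(r3,c3) = w
(r1,c2) = w
(r1,c3) = v

u w v / w v u / v u w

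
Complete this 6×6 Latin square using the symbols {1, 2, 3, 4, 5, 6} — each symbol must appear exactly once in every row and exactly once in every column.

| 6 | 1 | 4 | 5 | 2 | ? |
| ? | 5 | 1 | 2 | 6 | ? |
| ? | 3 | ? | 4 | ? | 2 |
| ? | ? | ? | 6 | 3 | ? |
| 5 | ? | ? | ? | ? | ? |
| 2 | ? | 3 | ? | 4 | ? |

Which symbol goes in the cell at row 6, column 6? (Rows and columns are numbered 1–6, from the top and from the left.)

5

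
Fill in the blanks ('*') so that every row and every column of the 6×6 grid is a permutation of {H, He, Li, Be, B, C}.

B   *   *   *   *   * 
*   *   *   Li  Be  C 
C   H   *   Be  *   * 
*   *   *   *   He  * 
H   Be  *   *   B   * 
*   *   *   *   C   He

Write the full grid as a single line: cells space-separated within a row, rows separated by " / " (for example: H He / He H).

B He Li C H Be / He B H Li Be C / C H He Be Li B / Li C Be B He H / H Be C He B Li / Be Li B H C He

At row 2, column 1: row 2 has {Li,Be,C}; column 1 has {H,B,C}; that leaves He.
At row 2, column 2: row 2 has {He,Li,Be,C}; column 2 has {H,Be}; that leaves B.
At row 2, column 3: row 2 has {He,Li,Be,B,C}; column 3 is empty so far; that leaves H.
At row 3, column 5: row 3 has {H,Be,C}; column 5 has {He,Be,B,C}; that leaves Li.
At row 3, column 6: row 3 has {H,Li,Be,C}; column 6 has {He,C}; that leaves B.
At row 5, column 6: row 5 has {H,Be,B}; column 6 has {He,B,C}; that leaves Li.
At row 6, column 2: row 6 has {He,C}; column 2 has {H,Be,B}; that leaves Li.
At row 1, column 5: row 1 has {B}; column 5 has {He,Li,Be,B,C}; that leaves H.
At row 1, column 6: row 1 has {H,B}; column 6 has {He,Li,B,C}; that leaves Be.
At row 3, column 3: row 3 has {H,Li,Be,B,C}; column 3 has {H}; that leaves He.
At row 4, column 2: row 4 has {He}; column 2 has {H,Li,Be,B}; that leaves C.
At row 4, column 6: row 4 has {He,C}; column 6 has {He,Li,Be,B,C}; that leaves H.
At row 5, column 3: row 5 has {H,Li,Be,B}; column 3 has {H,He}; that leaves C.
At row 5, column 4: row 5 has {H,Li,Be,B,C}; column 4 has {Li,Be}; that leaves He.
At row 6, column 1: row 6 has {He,Li,C}; column 1 has {H,He,B,C}; that leaves Be.
At row 6, column 3: row 6 has {He,Li,Be,C}; column 3 has {H,He,C}; that leaves B.
At row 6, column 4: row 6 has {He,Li,Be,B,C}; column 4 has {He,Li,Be}; that leaves H.
At row 1, column 2: row 1 has {H,Be,B}; column 2 has {H,Li,Be,B,C}; that leaves He.
At row 1, column 3: row 1 has {H,He,Be,B}; column 3 has {H,He,B,C}; that leaves Li.
At row 1, column 4: row 1 has {H,He,Li,Be,B}; column 4 has {H,He,Li,Be}; that leaves C.
At row 4, column 1: row 4 has {H,He,C}; column 1 has {H,He,Be,B,C}; that leaves Li.
At row 4, column 3: row 4 has {H,He,Li,C}; column 3 has {H,He,Li,B,C}; that leaves Be.
At row 4, column 4: row 4 has {H,He,Li,Be,C}; column 4 has {H,He,Li,Be,C}; that leaves B.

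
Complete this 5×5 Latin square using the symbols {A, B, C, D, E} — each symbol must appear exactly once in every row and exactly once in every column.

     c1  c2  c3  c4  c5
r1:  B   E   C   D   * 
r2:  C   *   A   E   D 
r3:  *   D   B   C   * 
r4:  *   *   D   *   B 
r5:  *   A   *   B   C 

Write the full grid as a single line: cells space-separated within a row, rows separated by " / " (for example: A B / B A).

B E C D A / C B A E D / A D B C E / E C D A B / D A E B C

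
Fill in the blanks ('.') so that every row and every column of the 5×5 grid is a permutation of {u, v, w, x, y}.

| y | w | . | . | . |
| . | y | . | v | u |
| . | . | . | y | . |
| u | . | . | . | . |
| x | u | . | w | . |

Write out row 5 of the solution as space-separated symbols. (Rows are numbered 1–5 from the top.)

x u y w v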